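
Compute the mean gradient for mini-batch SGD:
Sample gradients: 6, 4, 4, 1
Average gradient = 3.75

Average = (1/4)(6 + 4 + 4 + 1) = 15/4 = 3.75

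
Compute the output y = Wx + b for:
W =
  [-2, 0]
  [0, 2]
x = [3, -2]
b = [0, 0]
y = [-6, -4]

Wx = [-2×3 + 0×-2, 0×3 + 2×-2]
   = [-6, -4]
y = Wx + b = [-6 + 0, -4 + 0] = [-6, -4]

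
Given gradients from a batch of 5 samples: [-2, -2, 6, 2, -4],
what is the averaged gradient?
Average gradient = 0

Average = (1/5)(-2 + -2 + 6 + 2 + -4) = 0/5 = 0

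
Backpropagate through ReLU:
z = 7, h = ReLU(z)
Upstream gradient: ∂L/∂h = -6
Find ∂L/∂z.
∂L/∂z = -6

h = ReLU(7) = 7
Since z > 0: ∂h/∂z = 1
∂L/∂z = ∂L/∂h · ∂h/∂z = -6 × 1 = -6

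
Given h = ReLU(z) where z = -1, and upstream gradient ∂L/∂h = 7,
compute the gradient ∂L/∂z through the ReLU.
∂L/∂z = 0

h = ReLU(-1) = 0
Since z < 0: ∂h/∂z = 0
∂L/∂z = ∂L/∂h · ∂h/∂z = 7 × 0 = 0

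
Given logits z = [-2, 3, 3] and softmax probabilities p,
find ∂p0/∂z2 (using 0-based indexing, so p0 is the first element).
∂p0/∂z2 = -0.001673

p = softmax(z) = [0.003358, 0.4983, 0.4983]
p0 = 0.003358, p2 = 0.4983

∂p0/∂z2 = -p0 × p2 = -0.003358 × 0.4983 = -0.001673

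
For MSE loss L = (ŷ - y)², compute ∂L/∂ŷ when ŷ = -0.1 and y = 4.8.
∂L/∂ŷ = -9.8

∂L/∂ŷ = 2(ŷ - y) = 2(-0.1 - 4.8) = 2(-4.9) = -9.8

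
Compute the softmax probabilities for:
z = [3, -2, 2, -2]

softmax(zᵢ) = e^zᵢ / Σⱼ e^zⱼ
p = [0.7239, 0.0049, 0.2663, 0.0049]

exp(z) = [20.09, 0.1353, 7.389, 0.1353]
Sum = 27.75
p = [0.7239, 0.0049, 0.2663, 0.0049]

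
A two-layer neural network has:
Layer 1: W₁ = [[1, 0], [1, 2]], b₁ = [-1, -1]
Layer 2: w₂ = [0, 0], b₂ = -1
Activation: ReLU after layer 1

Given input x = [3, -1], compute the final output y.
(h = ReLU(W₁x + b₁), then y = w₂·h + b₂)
y = -1

Layer 1 pre-activation: z₁ = [2, 0]
After ReLU: h = [2, 0]
Layer 2 output: y = 0×2 + 0×0 + -1 = -1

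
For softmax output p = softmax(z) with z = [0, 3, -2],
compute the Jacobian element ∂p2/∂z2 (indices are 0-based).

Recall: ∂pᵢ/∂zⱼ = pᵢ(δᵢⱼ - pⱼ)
∂p2/∂z2 = 0.006337

p = softmax(z) = [0.04712, 0.9465, 0.006377]
p2 = 0.006377

∂p2/∂z2 = p2(1 - p2) = 0.006377 × (1 - 0.006377) = 0.006337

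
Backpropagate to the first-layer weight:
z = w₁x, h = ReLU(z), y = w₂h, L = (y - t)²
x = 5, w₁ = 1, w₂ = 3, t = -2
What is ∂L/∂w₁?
∂L/∂w₁ = 510

Forward pass:
z = w₁x = 1×5 = 5
h = ReLU(5) = 5
y = w₂h = 3×5 = 15

Backward pass:
∂L/∂y = 2(y - t) = 2(15 - -2) = 34
∂y/∂h = w₂ = 3
∂h/∂z = 1 (ReLU derivative)
∂z/∂w₁ = x = 5

∂L/∂w₁ = 34 × 3 × 1 × 5 = 510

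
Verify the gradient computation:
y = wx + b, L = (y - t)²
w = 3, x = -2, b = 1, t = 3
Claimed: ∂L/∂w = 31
Incorrect

y = (3)(-2) + 1 = -5
∂L/∂y = 2(y - t) = 2(-5 - 3) = -16
∂y/∂w = x = -2
∂L/∂w = -16 × -2 = 32

Claimed value: 31
Incorrect: The correct gradient is 32.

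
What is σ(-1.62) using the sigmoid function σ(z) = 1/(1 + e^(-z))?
0.1652

sigmoid(-1.62) = 1/(1 + e^(1.62)) = 1/(1 + 5.053) = 0.1652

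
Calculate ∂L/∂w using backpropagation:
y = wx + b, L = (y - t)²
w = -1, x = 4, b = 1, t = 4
∂L/∂w = -56

y = wx + b = (-1)(4) + 1 = -3
∂L/∂y = 2(y - t) = 2(-3 - 4) = -14
∂y/∂w = x = 4
∂L/∂w = ∂L/∂y · ∂y/∂w = -14 × 4 = -56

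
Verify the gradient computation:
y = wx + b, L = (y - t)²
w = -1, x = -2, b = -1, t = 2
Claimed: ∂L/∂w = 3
Incorrect

y = (-1)(-2) + -1 = 1
∂L/∂y = 2(y - t) = 2(1 - 2) = -2
∂y/∂w = x = -2
∂L/∂w = -2 × -2 = 4

Claimed value: 3
Incorrect: The correct gradient is 4.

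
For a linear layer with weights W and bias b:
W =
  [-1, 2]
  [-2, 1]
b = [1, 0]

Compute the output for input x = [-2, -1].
y = [1, 3]

Wx = [-1×-2 + 2×-1, -2×-2 + 1×-1]
   = [0, 3]
y = Wx + b = [0 + 1, 3 + 0] = [1, 3]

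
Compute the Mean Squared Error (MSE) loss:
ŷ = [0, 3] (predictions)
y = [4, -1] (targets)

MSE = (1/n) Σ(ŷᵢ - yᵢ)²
MSE = 16

MSE = (1/2)((0-4)² + (3--1)²) = (1/2)(16 + 16) = 16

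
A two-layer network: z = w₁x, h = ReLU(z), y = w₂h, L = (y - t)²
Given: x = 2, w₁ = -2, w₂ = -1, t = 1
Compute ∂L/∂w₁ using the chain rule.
∂L/∂w₁ = 0

Forward pass:
z = w₁x = -2×2 = -4
h = ReLU(-4) = 0
y = w₂h = -1×0 = 0

Backward pass:
∂L/∂y = 2(y - t) = 2(0 - 1) = -2
∂y/∂h = w₂ = -1
∂h/∂z = 0 (ReLU derivative)
∂z/∂w₁ = x = 2

∂L/∂w₁ = -2 × -1 × 0 × 2 = 0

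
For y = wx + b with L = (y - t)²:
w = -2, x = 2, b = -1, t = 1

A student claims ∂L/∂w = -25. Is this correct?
Incorrect

y = (-2)(2) + -1 = -5
∂L/∂y = 2(y - t) = 2(-5 - 1) = -12
∂y/∂w = x = 2
∂L/∂w = -12 × 2 = -24

Claimed value: -25
Incorrect: The correct gradient is -24.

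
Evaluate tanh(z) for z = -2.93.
-0.9943

tanh(-2.93) = (e^(-2.93) - e^(2.93))/(e^(-2.93) + e^(2.93)) = -0.9943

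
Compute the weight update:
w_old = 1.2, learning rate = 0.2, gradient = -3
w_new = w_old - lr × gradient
w_new = 1.8

w_new = w - η·∂L/∂w = 1.2 - 0.2×(-3) = 1.2 - (-0.6) = 1.8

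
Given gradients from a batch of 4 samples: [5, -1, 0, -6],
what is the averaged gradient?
Average gradient = -0.5

Average = (1/4)(5 + -1 + 0 + -6) = -2/4 = -0.5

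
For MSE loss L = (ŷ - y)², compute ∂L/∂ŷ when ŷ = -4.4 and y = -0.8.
∂L/∂ŷ = -7.2

∂L/∂ŷ = 2(ŷ - y) = 2(-4.4 - -0.8) = 2(-3.6) = -7.2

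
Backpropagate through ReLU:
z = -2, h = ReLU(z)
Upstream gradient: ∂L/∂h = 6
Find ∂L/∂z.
∂L/∂z = 0

h = ReLU(-2) = 0
Since z < 0: ∂h/∂z = 0
∂L/∂z = ∂L/∂h · ∂h/∂z = 6 × 0 = 0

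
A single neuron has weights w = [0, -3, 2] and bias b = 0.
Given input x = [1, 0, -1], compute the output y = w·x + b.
y = -2

y = (0)(1) + (-3)(0) + (2)(-1) + 0 = -2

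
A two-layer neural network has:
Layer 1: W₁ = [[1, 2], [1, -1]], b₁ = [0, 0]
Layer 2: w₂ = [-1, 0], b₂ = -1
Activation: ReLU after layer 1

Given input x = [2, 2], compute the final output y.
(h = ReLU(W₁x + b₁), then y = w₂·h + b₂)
y = -7

Layer 1 pre-activation: z₁ = [6, 0]
After ReLU: h = [6, 0]
Layer 2 output: y = -1×6 + 0×0 + -1 = -7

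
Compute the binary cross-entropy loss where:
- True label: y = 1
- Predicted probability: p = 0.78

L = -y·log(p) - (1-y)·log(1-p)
L = 0.2485

L = -1·log(0.78) - 0·log(0.22) = -log(0.78) = 0.2485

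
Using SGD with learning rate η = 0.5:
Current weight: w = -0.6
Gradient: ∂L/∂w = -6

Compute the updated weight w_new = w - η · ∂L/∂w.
w_new = 2.4

w_new = w - η·∂L/∂w = -0.6 - 0.5×(-6) = -0.6 - (-3) = 2.4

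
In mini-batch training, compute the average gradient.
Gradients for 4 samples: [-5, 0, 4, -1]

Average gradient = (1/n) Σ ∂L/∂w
Average gradient = -0.5

Average = (1/4)(-5 + 0 + 4 + -1) = -2/4 = -0.5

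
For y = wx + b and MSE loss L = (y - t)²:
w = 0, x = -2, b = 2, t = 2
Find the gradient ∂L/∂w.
∂L/∂w = 0

y = wx + b = (0)(-2) + 2 = 2
∂L/∂y = 2(y - t) = 2(2 - 2) = 0
∂y/∂w = x = -2
∂L/∂w = ∂L/∂y · ∂y/∂w = 0 × -2 = 0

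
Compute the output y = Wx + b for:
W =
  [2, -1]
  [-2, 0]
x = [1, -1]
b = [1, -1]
y = [4, -3]

Wx = [2×1 + -1×-1, -2×1 + 0×-1]
   = [3, -2]
y = Wx + b = [3 + 1, -2 + -1] = [4, -3]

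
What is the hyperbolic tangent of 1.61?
0.9232

tanh(1.61) = (e^(1.61) - e^(-1.61))/(e^(1.61) + e^(-1.61)) = 0.9232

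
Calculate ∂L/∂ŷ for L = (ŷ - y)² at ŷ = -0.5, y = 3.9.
∂L/∂ŷ = -8.8

∂L/∂ŷ = 2(ŷ - y) = 2(-0.5 - 3.9) = 2(-4.4) = -8.8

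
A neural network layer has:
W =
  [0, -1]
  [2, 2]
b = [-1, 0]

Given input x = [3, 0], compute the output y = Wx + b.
y = [-1, 6]

Wx = [0×3 + -1×0, 2×3 + 2×0]
   = [0, 6]
y = Wx + b = [0 + -1, 6 + 0] = [-1, 6]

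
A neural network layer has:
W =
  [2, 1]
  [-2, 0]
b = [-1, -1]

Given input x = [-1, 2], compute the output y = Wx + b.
y = [-1, 1]

Wx = [2×-1 + 1×2, -2×-1 + 0×2]
   = [0, 2]
y = Wx + b = [0 + -1, 2 + -1] = [-1, 1]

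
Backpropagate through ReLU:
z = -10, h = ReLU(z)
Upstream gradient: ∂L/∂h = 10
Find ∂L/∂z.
∂L/∂z = 0

h = ReLU(-10) = 0
Since z < 0: ∂h/∂z = 0
∂L/∂z = ∂L/∂h · ∂h/∂z = 10 × 0 = 0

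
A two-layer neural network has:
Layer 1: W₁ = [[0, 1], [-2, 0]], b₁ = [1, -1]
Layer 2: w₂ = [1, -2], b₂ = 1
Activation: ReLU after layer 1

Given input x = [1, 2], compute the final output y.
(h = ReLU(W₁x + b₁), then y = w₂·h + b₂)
y = 4

Layer 1 pre-activation: z₁ = [3, -3]
After ReLU: h = [3, 0]
Layer 2 output: y = 1×3 + -2×0 + 1 = 4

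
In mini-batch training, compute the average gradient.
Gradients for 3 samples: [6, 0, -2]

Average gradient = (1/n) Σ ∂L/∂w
Average gradient = 1.333

Average = (1/3)(6 + 0 + -2) = 4/3 = 1.333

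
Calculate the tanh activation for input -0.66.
-0.5784

tanh(-0.66) = (e^(-0.66) - e^(0.66))/(e^(-0.66) + e^(0.66)) = -0.5784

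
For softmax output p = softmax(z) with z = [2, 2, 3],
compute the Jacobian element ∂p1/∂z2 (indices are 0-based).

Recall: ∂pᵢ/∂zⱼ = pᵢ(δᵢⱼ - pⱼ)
∂p1/∂z2 = -0.1221

p = softmax(z) = [0.2119, 0.2119, 0.5761]
p1 = 0.2119, p2 = 0.5761

∂p1/∂z2 = -p1 × p2 = -0.2119 × 0.5761 = -0.1221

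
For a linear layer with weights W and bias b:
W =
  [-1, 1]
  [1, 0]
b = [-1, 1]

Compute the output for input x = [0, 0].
y = [-1, 1]

Wx = [-1×0 + 1×0, 1×0 + 0×0]
   = [0, 0]
y = Wx + b = [0 + -1, 0 + 1] = [-1, 1]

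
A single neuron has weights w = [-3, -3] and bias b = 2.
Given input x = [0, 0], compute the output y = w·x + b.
y = 2

y = (-3)(0) + (-3)(0) + 2 = 2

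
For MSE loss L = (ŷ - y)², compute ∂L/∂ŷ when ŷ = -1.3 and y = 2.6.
∂L/∂ŷ = -7.8

∂L/∂ŷ = 2(ŷ - y) = 2(-1.3 - 2.6) = 2(-3.9) = -7.8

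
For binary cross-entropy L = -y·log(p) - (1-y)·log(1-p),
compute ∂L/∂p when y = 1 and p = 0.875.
∂L/∂p = -1.143

∂L/∂p = -y/p + (1-y)/(1-p) = -1/0.875 + 0 = -1.143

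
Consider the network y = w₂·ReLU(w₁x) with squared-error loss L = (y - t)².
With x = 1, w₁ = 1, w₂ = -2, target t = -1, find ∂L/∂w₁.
∂L/∂w₁ = 4

Forward pass:
z = w₁x = 1×1 = 1
h = ReLU(1) = 1
y = w₂h = -2×1 = -2

Backward pass:
∂L/∂y = 2(y - t) = 2(-2 - -1) = -2
∂y/∂h = w₂ = -2
∂h/∂z = 1 (ReLU derivative)
∂z/∂w₁ = x = 1

∂L/∂w₁ = -2 × -2 × 1 × 1 = 4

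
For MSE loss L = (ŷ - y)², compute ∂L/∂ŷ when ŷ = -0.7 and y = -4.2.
∂L/∂ŷ = 7.0

∂L/∂ŷ = 2(ŷ - y) = 2(-0.7 - -4.2) = 2(3.5) = 7.0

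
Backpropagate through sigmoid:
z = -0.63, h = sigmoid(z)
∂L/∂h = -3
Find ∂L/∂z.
∂L/∂z = -0.6802

σ(-0.63) = 0.3475
σ'(-0.63) = σ(-0.63)(1 - σ(-0.63)) = 0.3475 × 0.6525 = 0.2267
∂L/∂z = ∂L/∂h · σ'(z) = -3 × 0.2267 = -0.6802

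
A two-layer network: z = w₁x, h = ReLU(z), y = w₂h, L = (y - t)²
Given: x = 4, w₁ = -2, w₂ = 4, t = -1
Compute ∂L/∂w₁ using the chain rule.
∂L/∂w₁ = 0

Forward pass:
z = w₁x = -2×4 = -8
h = ReLU(-8) = 0
y = w₂h = 4×0 = 0

Backward pass:
∂L/∂y = 2(y - t) = 2(0 - -1) = 2
∂y/∂h = w₂ = 4
∂h/∂z = 0 (ReLU derivative)
∂z/∂w₁ = x = 4

∂L/∂w₁ = 2 × 4 × 0 × 4 = 0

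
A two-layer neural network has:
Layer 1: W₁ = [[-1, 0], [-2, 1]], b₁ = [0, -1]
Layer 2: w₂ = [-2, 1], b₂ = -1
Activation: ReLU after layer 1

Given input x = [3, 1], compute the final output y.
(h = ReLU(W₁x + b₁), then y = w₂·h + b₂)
y = -1

Layer 1 pre-activation: z₁ = [-3, -6]
After ReLU: h = [0, 0]
Layer 2 output: y = -2×0 + 1×0 + -1 = -1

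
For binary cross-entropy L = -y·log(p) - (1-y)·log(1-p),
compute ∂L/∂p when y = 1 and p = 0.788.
∂L/∂p = -1.269

∂L/∂p = -y/p + (1-y)/(1-p) = -1/0.788 + 0 = -1.269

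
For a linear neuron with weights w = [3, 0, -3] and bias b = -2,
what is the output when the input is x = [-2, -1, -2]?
y = -2

y = (3)(-2) + (0)(-1) + (-3)(-2) + -2 = -2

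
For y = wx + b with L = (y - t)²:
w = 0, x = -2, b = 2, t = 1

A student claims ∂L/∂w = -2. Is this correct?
Incorrect

y = (0)(-2) + 2 = 2
∂L/∂y = 2(y - t) = 2(2 - 1) = 2
∂y/∂w = x = -2
∂L/∂w = 2 × -2 = -4

Claimed value: -2
Incorrect: The correct gradient is -4.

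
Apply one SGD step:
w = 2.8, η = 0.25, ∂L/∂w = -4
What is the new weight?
w_new = 3.8

w_new = w - η·∂L/∂w = 2.8 - 0.25×(-4) = 2.8 - (-1) = 3.8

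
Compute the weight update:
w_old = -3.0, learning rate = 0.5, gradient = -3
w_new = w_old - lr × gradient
w_new = -1.5

w_new = w - η·∂L/∂w = -3.0 - 0.5×(-3) = -3.0 - (-1.5) = -1.5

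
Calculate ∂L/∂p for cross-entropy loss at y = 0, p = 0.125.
∂L/∂p = 1.143

∂L/∂p = -y/p + (1-y)/(1-p) = 0 + 1/0.875 = 1.143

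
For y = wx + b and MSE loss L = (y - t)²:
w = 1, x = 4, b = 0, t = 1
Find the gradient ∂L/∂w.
∂L/∂w = 24

y = wx + b = (1)(4) + 0 = 4
∂L/∂y = 2(y - t) = 2(4 - 1) = 6
∂y/∂w = x = 4
∂L/∂w = ∂L/∂y · ∂y/∂w = 6 × 4 = 24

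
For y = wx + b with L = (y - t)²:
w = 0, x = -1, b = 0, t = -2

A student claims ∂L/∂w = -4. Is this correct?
Correct

y = (0)(-1) + 0 = 0
∂L/∂y = 2(y - t) = 2(0 - -2) = 4
∂y/∂w = x = -1
∂L/∂w = 4 × -1 = -4

Claimed value: -4
Correct: The correct gradient is -4.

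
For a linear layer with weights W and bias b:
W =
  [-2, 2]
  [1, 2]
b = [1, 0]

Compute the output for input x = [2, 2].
y = [1, 6]

Wx = [-2×2 + 2×2, 1×2 + 2×2]
   = [0, 6]
y = Wx + b = [0 + 1, 6 + 0] = [1, 6]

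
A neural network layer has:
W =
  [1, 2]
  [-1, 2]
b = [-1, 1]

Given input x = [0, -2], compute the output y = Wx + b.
y = [-5, -3]

Wx = [1×0 + 2×-2, -1×0 + 2×-2]
   = [-4, -4]
y = Wx + b = [-4 + -1, -4 + 1] = [-5, -3]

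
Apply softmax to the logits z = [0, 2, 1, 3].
p = [0.0321, 0.2369, 0.0871, 0.6439]

exp(z) = [1, 7.389, 2.718, 20.09]
Sum = 31.19
p = [0.0321, 0.2369, 0.0871, 0.6439]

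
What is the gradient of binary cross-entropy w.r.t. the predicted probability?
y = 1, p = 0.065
∂L/∂p = -15.38

∂L/∂p = -y/p + (1-y)/(1-p) = -1/0.065 + 0 = -15.38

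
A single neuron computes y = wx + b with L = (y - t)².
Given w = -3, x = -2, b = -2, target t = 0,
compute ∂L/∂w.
∂L/∂w = -16

y = wx + b = (-3)(-2) + -2 = 4
∂L/∂y = 2(y - t) = 2(4 - 0) = 8
∂y/∂w = x = -2
∂L/∂w = ∂L/∂y · ∂y/∂w = 8 × -2 = -16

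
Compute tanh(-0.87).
-0.7014

tanh(-0.87) = (e^(-0.87) - e^(0.87))/(e^(-0.87) + e^(0.87)) = -0.7014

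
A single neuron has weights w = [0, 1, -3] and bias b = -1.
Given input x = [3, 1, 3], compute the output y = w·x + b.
y = -9

y = (0)(3) + (1)(1) + (-3)(3) + -1 = -9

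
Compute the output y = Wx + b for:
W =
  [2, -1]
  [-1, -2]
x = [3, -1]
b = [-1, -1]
y = [6, -2]

Wx = [2×3 + -1×-1, -1×3 + -2×-1]
   = [7, -1]
y = Wx + b = [7 + -1, -1 + -1] = [6, -2]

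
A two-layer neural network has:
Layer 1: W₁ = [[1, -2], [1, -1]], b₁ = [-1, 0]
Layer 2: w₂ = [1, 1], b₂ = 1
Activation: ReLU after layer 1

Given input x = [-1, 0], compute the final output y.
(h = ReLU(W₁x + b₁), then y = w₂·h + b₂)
y = 1

Layer 1 pre-activation: z₁ = [-2, -1]
After ReLU: h = [0, 0]
Layer 2 output: y = 1×0 + 1×0 + 1 = 1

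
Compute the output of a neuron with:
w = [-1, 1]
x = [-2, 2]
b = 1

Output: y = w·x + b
y = 5

y = (-1)(-2) + (1)(2) + 1 = 5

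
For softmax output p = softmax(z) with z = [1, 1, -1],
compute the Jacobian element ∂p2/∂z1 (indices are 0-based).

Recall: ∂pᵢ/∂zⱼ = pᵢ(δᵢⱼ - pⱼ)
∂p2/∂z1 = -0.02968

p = softmax(z) = [0.4683, 0.4683, 0.06338]
p2 = 0.06338, p1 = 0.4683

∂p2/∂z1 = -p2 × p1 = -0.06338 × 0.4683 = -0.02968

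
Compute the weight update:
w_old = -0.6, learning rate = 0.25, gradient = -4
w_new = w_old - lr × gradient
w_new = 0.4

w_new = w - η·∂L/∂w = -0.6 - 0.25×(-4) = -0.6 - (-1) = 0.4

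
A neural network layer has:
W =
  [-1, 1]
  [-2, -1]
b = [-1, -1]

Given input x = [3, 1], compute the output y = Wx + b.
y = [-3, -8]

Wx = [-1×3 + 1×1, -2×3 + -1×1]
   = [-2, -7]
y = Wx + b = [-2 + -1, -7 + -1] = [-3, -8]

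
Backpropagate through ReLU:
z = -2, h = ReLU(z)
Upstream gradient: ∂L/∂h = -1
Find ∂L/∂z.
∂L/∂z = 0

h = ReLU(-2) = 0
Since z < 0: ∂h/∂z = 0
∂L/∂z = ∂L/∂h · ∂h/∂z = -1 × 0 = 0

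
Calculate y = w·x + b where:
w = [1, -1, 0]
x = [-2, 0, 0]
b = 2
y = 0

y = (1)(-2) + (-1)(0) + (0)(0) + 2 = 0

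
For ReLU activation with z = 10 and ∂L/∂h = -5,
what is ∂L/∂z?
∂L/∂z = -5

h = ReLU(10) = 10
Since z > 0: ∂h/∂z = 1
∂L/∂z = ∂L/∂h · ∂h/∂z = -5 × 1 = -5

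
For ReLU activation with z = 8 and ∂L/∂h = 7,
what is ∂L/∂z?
∂L/∂z = 7

h = ReLU(8) = 8
Since z > 0: ∂h/∂z = 1
∂L/∂z = ∂L/∂h · ∂h/∂z = 7 × 1 = 7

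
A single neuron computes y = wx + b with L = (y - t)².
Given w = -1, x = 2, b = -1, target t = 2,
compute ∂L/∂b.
∂L/∂b = -10

y = wx + b = (-1)(2) + -1 = -3
∂L/∂y = 2(y - t) = 2(-3 - 2) = -10
∂y/∂b = 1
∂L/∂b = ∂L/∂y · ∂y/∂b = -10 × 1 = -10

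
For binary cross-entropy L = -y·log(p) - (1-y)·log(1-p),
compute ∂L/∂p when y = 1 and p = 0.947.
∂L/∂p = -1.056

∂L/∂p = -y/p + (1-y)/(1-p) = -1/0.947 + 0 = -1.056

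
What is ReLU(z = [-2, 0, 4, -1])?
h = [0, 0, 4, 0]

ReLU applied element-wise: max(0,-2)=0, max(0,0)=0, max(0,4)=4, max(0,-1)=0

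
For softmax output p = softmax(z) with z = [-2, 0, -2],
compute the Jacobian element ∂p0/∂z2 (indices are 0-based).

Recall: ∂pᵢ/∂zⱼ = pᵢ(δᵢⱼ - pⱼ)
∂p0/∂z2 = -0.01134

p = softmax(z) = [0.1065, 0.787, 0.1065]
p0 = 0.1065, p2 = 0.1065

∂p0/∂z2 = -p0 × p2 = -0.1065 × 0.1065 = -0.01134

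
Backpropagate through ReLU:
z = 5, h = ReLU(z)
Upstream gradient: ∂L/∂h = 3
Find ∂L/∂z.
∂L/∂z = 3

h = ReLU(5) = 5
Since z > 0: ∂h/∂z = 1
∂L/∂z = ∂L/∂h · ∂h/∂z = 3 × 1 = 3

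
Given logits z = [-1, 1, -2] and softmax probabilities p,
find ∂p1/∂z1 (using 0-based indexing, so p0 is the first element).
∂p1/∂z1 = 0.1318

p = softmax(z) = [0.1142, 0.8438, 0.04201]
p1 = 0.8438

∂p1/∂z1 = p1(1 - p1) = 0.8438 × (1 - 0.8438) = 0.1318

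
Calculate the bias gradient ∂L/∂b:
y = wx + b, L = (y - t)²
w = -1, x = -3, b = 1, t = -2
∂L/∂b = 12

y = wx + b = (-1)(-3) + 1 = 4
∂L/∂y = 2(y - t) = 2(4 - -2) = 12
∂y/∂b = 1
∂L/∂b = ∂L/∂y · ∂y/∂b = 12 × 1 = 12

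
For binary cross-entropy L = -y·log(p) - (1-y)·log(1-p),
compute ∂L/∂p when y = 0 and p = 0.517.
∂L/∂p = 2.07

∂L/∂p = -y/p + (1-y)/(1-p) = 0 + 1/0.483 = 2.07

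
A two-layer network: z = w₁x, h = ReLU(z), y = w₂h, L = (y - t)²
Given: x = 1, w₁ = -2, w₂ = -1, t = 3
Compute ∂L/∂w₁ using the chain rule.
∂L/∂w₁ = 0

Forward pass:
z = w₁x = -2×1 = -2
h = ReLU(-2) = 0
y = w₂h = -1×0 = 0

Backward pass:
∂L/∂y = 2(y - t) = 2(0 - 3) = -6
∂y/∂h = w₂ = -1
∂h/∂z = 0 (ReLU derivative)
∂z/∂w₁ = x = 1

∂L/∂w₁ = -6 × -1 × 0 × 1 = 0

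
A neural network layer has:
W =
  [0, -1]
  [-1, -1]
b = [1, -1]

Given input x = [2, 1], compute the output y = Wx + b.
y = [0, -4]

Wx = [0×2 + -1×1, -1×2 + -1×1]
   = [-1, -3]
y = Wx + b = [-1 + 1, -3 + -1] = [0, -4]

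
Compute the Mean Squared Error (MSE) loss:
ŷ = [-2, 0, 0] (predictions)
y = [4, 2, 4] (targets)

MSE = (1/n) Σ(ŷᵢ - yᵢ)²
MSE = 18.67

MSE = (1/3)((-2-4)² + (0-2)² + (0-4)²) = (1/3)(36 + 4 + 16) = 18.67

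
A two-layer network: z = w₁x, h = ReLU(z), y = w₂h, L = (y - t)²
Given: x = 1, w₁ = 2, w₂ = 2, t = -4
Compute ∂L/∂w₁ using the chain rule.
∂L/∂w₁ = 32

Forward pass:
z = w₁x = 2×1 = 2
h = ReLU(2) = 2
y = w₂h = 2×2 = 4

Backward pass:
∂L/∂y = 2(y - t) = 2(4 - -4) = 16
∂y/∂h = w₂ = 2
∂h/∂z = 1 (ReLU derivative)
∂z/∂w₁ = x = 1

∂L/∂w₁ = 16 × 2 × 1 × 1 = 32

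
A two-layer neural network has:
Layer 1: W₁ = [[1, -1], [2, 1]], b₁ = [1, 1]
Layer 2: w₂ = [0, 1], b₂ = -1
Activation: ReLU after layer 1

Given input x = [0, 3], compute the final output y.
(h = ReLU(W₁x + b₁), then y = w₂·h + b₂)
y = 3

Layer 1 pre-activation: z₁ = [-2, 4]
After ReLU: h = [0, 4]
Layer 2 output: y = 0×0 + 1×4 + -1 = 3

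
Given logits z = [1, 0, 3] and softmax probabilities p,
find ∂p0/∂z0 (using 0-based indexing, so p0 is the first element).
∂p0/∂z0 = 0.1012

p = softmax(z) = [0.1142, 0.04201, 0.8438]
p0 = 0.1142

∂p0/∂z0 = p0(1 - p0) = 0.1142 × (1 - 0.1142) = 0.1012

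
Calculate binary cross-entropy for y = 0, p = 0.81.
L = 1.661

L = -0·log(0.81) - 1·log(0.19) = -log(0.19) = 1.661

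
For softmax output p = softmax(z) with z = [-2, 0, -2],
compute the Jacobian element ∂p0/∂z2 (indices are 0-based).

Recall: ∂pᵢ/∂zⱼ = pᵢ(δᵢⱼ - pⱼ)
∂p0/∂z2 = -0.01134

p = softmax(z) = [0.1065, 0.787, 0.1065]
p0 = 0.1065, p2 = 0.1065

∂p0/∂z2 = -p0 × p2 = -0.1065 × 0.1065 = -0.01134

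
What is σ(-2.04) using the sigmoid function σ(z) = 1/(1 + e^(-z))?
0.1151

sigmoid(-2.04) = 1/(1 + e^(2.04)) = 1/(1 + 7.691) = 0.1151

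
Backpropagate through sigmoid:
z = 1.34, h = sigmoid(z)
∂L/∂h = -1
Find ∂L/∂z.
∂L/∂z = -0.1644

σ(1.34) = 0.7925
σ'(1.34) = σ(1.34)(1 - σ(1.34)) = 0.7925 × 0.2075 = 0.1644
∂L/∂z = ∂L/∂h · σ'(z) = -1 × 0.1644 = -0.1644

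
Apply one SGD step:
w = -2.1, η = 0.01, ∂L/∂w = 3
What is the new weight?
w_new = -2.13

w_new = w - η·∂L/∂w = -2.1 - 0.01×(3) = -2.1 - (0.03) = -2.13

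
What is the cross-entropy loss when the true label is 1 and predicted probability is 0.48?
L = 0.734

L = -1·log(0.48) - 0·log(0.52) = -log(0.48) = 0.734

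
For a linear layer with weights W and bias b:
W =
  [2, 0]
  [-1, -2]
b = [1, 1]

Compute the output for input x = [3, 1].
y = [7, -4]

Wx = [2×3 + 0×1, -1×3 + -2×1]
   = [6, -5]
y = Wx + b = [6 + 1, -5 + 1] = [7, -4]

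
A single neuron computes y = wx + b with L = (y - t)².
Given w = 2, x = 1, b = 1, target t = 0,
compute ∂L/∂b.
∂L/∂b = 6

y = wx + b = (2)(1) + 1 = 3
∂L/∂y = 2(y - t) = 2(3 - 0) = 6
∂y/∂b = 1
∂L/∂b = ∂L/∂y · ∂y/∂b = 6 × 1 = 6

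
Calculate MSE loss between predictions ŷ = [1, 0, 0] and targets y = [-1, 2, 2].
MSE = 4

MSE = (1/3)((1--1)² + (0-2)² + (0-2)²) = (1/3)(4 + 4 + 4) = 4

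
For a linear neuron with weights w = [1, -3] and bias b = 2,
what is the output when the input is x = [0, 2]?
y = -4

y = (1)(0) + (-3)(2) + 2 = -4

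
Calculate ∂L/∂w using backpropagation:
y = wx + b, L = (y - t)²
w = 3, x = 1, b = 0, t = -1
∂L/∂w = 8

y = wx + b = (3)(1) + 0 = 3
∂L/∂y = 2(y - t) = 2(3 - -1) = 8
∂y/∂w = x = 1
∂L/∂w = ∂L/∂y · ∂y/∂w = 8 × 1 = 8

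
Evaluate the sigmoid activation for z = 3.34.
0.9658

sigmoid(3.34) = 1/(1 + e^(-3.34)) = 1/(1 + 0.03544) = 0.9658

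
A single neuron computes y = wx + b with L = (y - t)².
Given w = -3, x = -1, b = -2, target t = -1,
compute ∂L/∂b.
∂L/∂b = 4

y = wx + b = (-3)(-1) + -2 = 1
∂L/∂y = 2(y - t) = 2(1 - -1) = 4
∂y/∂b = 1
∂L/∂b = ∂L/∂y · ∂y/∂b = 4 × 1 = 4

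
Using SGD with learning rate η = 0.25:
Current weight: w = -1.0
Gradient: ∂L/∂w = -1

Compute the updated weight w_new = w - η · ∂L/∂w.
w_new = -0.75

w_new = w - η·∂L/∂w = -1.0 - 0.25×(-1) = -1.0 - (-0.25) = -0.75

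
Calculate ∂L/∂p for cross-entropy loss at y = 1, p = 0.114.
∂L/∂p = -8.772

∂L/∂p = -y/p + (1-y)/(1-p) = -1/0.114 + 0 = -8.772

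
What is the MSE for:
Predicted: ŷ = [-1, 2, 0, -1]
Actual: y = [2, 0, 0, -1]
MSE = 3.25

MSE = (1/4)((-1-2)² + (2-0)² + (0-0)² + (-1--1)²) = (1/4)(9 + 4 + 0 + 0) = 3.25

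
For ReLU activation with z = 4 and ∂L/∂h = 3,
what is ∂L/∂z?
∂L/∂z = 3

h = ReLU(4) = 4
Since z > 0: ∂h/∂z = 1
∂L/∂z = ∂L/∂h · ∂h/∂z = 3 × 1 = 3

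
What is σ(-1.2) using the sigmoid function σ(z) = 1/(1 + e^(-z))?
0.2315

sigmoid(-1.2) = 1/(1 + e^(1.2)) = 1/(1 + 3.32) = 0.2315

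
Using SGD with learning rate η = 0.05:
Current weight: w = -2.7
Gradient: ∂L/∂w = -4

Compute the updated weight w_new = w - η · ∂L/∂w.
w_new = -2.5

w_new = w - η·∂L/∂w = -2.7 - 0.05×(-4) = -2.7 - (-0.2) = -2.5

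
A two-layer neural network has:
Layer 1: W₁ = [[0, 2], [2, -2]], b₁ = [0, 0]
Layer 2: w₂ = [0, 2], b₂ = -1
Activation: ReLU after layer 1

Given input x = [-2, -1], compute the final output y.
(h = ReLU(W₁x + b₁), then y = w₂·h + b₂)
y = -1

Layer 1 pre-activation: z₁ = [-2, -2]
After ReLU: h = [0, 0]
Layer 2 output: y = 0×0 + 2×0 + -1 = -1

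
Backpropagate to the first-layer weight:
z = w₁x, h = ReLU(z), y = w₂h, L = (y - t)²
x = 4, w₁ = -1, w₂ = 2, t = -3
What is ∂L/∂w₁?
∂L/∂w₁ = 0

Forward pass:
z = w₁x = -1×4 = -4
h = ReLU(-4) = 0
y = w₂h = 2×0 = 0

Backward pass:
∂L/∂y = 2(y - t) = 2(0 - -3) = 6
∂y/∂h = w₂ = 2
∂h/∂z = 0 (ReLU derivative)
∂z/∂w₁ = x = 4

∂L/∂w₁ = 6 × 2 × 0 × 4 = 0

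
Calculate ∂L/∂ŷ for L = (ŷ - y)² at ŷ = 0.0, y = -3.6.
∂L/∂ŷ = 7.2

∂L/∂ŷ = 2(ŷ - y) = 2(0.0 - -3.6) = 2(3.6) = 7.2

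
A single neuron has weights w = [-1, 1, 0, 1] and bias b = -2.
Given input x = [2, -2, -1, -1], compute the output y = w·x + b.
y = -7

y = (-1)(2) + (1)(-2) + (0)(-1) + (1)(-1) + -2 = -7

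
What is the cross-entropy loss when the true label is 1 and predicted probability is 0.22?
L = 1.514

L = -1·log(0.22) - 0·log(0.78) = -log(0.22) = 1.514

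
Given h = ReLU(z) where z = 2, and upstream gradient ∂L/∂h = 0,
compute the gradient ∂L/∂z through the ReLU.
∂L/∂z = 0

h = ReLU(2) = 2
Since z > 0: ∂h/∂z = 1
∂L/∂z = ∂L/∂h · ∂h/∂z = 0 × 1 = 0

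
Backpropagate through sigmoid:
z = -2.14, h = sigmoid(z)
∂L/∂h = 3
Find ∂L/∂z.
∂L/∂z = 0.2826

σ(-2.14) = 0.1053
σ'(-2.14) = σ(-2.14)(1 - σ(-2.14)) = 0.1053 × 0.8947 = 0.09419
∂L/∂z = ∂L/∂h · σ'(z) = 3 × 0.09419 = 0.2826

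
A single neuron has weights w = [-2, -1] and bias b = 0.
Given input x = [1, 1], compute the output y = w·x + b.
y = -3

y = (-2)(1) + (-1)(1) + 0 = -3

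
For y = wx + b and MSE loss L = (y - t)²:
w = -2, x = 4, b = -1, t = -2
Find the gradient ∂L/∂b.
∂L/∂b = -14

y = wx + b = (-2)(4) + -1 = -9
∂L/∂y = 2(y - t) = 2(-9 - -2) = -14
∂y/∂b = 1
∂L/∂b = ∂L/∂y · ∂y/∂b = -14 × 1 = -14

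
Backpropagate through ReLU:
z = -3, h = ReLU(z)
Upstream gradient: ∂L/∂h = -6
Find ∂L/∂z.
∂L/∂z = 0

h = ReLU(-3) = 0
Since z < 0: ∂h/∂z = 0
∂L/∂z = ∂L/∂h · ∂h/∂z = -6 × 0 = 0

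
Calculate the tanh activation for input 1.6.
0.9217

tanh(1.6) = (e^(1.6) - e^(-1.6))/(e^(1.6) + e^(-1.6)) = 0.9217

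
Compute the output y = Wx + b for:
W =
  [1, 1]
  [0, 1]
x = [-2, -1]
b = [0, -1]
y = [-3, -2]

Wx = [1×-2 + 1×-1, 0×-2 + 1×-1]
   = [-3, -1]
y = Wx + b = [-3 + 0, -1 + -1] = [-3, -2]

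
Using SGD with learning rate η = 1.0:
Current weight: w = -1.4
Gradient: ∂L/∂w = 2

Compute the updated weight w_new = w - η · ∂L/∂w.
w_new = -3.4

w_new = w - η·∂L/∂w = -1.4 - 1.0×(2) = -1.4 - (2) = -3.4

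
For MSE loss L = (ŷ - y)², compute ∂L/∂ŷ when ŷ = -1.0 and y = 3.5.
∂L/∂ŷ = -9.0

∂L/∂ŷ = 2(ŷ - y) = 2(-1.0 - 3.5) = 2(-4.5) = -9.0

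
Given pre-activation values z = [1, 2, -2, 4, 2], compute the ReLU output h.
h = [1, 2, 0, 4, 2]

ReLU applied element-wise: max(0,1)=1, max(0,2)=2, max(0,-2)=0, max(0,4)=4, max(0,2)=2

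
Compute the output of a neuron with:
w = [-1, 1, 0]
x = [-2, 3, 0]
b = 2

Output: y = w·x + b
y = 7

y = (-1)(-2) + (1)(3) + (0)(0) + 2 = 7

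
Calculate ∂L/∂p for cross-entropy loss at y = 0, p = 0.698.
∂L/∂p = 3.311

∂L/∂p = -y/p + (1-y)/(1-p) = 0 + 1/0.302 = 3.311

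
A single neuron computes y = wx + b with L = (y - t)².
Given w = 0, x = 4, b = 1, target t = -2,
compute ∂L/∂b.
∂L/∂b = 6

y = wx + b = (0)(4) + 1 = 1
∂L/∂y = 2(y - t) = 2(1 - -2) = 6
∂y/∂b = 1
∂L/∂b = ∂L/∂y · ∂y/∂b = 6 × 1 = 6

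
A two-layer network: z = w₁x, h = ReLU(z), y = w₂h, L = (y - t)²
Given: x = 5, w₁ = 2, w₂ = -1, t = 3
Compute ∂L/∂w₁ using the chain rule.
∂L/∂w₁ = 130

Forward pass:
z = w₁x = 2×5 = 10
h = ReLU(10) = 10
y = w₂h = -1×10 = -10

Backward pass:
∂L/∂y = 2(y - t) = 2(-10 - 3) = -26
∂y/∂h = w₂ = -1
∂h/∂z = 1 (ReLU derivative)
∂z/∂w₁ = x = 5

∂L/∂w₁ = -26 × -1 × 1 × 5 = 130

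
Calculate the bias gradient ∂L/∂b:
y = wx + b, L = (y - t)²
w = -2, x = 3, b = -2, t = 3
∂L/∂b = -22

y = wx + b = (-2)(3) + -2 = -8
∂L/∂y = 2(y - t) = 2(-8 - 3) = -22
∂y/∂b = 1
∂L/∂b = ∂L/∂y · ∂y/∂b = -22 × 1 = -22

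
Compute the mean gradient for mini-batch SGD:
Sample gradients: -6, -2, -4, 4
Average gradient = -2

Average = (1/4)(-6 + -2 + -4 + 4) = -8/4 = -2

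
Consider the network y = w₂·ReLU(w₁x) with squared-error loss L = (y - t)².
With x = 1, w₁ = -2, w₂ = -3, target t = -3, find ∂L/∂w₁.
∂L/∂w₁ = 0

Forward pass:
z = w₁x = -2×1 = -2
h = ReLU(-2) = 0
y = w₂h = -3×0 = 0

Backward pass:
∂L/∂y = 2(y - t) = 2(0 - -3) = 6
∂y/∂h = w₂ = -3
∂h/∂z = 0 (ReLU derivative)
∂z/∂w₁ = x = 1

∂L/∂w₁ = 6 × -3 × 0 × 1 = 0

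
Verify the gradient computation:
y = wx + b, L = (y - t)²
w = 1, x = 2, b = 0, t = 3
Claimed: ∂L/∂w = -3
Incorrect

y = (1)(2) + 0 = 2
∂L/∂y = 2(y - t) = 2(2 - 3) = -2
∂y/∂w = x = 2
∂L/∂w = -2 × 2 = -4

Claimed value: -3
Incorrect: The correct gradient is -4.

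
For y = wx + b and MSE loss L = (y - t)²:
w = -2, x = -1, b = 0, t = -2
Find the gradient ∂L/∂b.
∂L/∂b = 8

y = wx + b = (-2)(-1) + 0 = 2
∂L/∂y = 2(y - t) = 2(2 - -2) = 8
∂y/∂b = 1
∂L/∂b = ∂L/∂y · ∂y/∂b = 8 × 1 = 8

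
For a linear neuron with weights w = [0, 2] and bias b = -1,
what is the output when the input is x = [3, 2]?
y = 3

y = (0)(3) + (2)(2) + -1 = 3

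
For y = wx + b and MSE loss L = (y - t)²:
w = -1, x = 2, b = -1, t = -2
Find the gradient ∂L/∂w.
∂L/∂w = -4

y = wx + b = (-1)(2) + -1 = -3
∂L/∂y = 2(y - t) = 2(-3 - -2) = -2
∂y/∂w = x = 2
∂L/∂w = ∂L/∂y · ∂y/∂w = -2 × 2 = -4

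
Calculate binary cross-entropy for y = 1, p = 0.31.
L = 1.171

L = -1·log(0.31) - 0·log(0.69) = -log(0.31) = 1.171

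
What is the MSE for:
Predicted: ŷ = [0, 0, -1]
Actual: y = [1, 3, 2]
MSE = 6.333

MSE = (1/3)((0-1)² + (0-3)² + (-1-2)²) = (1/3)(1 + 9 + 9) = 6.333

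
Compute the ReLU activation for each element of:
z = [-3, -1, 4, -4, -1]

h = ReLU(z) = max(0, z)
h = [0, 0, 4, 0, 0]

ReLU applied element-wise: max(0,-3)=0, max(0,-1)=0, max(0,4)=4, max(0,-4)=0, max(0,-1)=0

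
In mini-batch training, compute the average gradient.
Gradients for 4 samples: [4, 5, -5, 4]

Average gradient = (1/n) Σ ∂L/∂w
Average gradient = 2

Average = (1/4)(4 + 5 + -5 + 4) = 8/4 = 2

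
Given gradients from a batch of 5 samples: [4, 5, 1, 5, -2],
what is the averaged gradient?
Average gradient = 2.6

Average = (1/5)(4 + 5 + 1 + 5 + -2) = 13/5 = 2.6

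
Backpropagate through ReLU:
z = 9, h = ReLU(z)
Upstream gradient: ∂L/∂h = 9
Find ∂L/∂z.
∂L/∂z = 9

h = ReLU(9) = 9
Since z > 0: ∂h/∂z = 1
∂L/∂z = ∂L/∂h · ∂h/∂z = 9 × 1 = 9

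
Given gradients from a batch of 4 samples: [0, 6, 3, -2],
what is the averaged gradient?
Average gradient = 1.75

Average = (1/4)(0 + 6 + 3 + -2) = 7/4 = 1.75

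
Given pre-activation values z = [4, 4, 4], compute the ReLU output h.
h = [4, 4, 4]

ReLU applied element-wise: max(0,4)=4, max(0,4)=4, max(0,4)=4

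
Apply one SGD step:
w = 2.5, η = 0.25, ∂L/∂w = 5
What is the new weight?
w_new = 1.25

w_new = w - η·∂L/∂w = 2.5 - 0.25×(5) = 2.5 - (1.25) = 1.25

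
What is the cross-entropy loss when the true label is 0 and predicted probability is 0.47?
L = 0.6349

L = -0·log(0.47) - 1·log(0.53) = -log(0.53) = 0.6349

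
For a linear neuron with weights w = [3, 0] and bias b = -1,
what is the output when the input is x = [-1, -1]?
y = -4

y = (3)(-1) + (0)(-1) + -1 = -4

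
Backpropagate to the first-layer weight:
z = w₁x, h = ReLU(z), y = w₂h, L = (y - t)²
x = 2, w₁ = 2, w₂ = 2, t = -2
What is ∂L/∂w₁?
∂L/∂w₁ = 80

Forward pass:
z = w₁x = 2×2 = 4
h = ReLU(4) = 4
y = w₂h = 2×4 = 8

Backward pass:
∂L/∂y = 2(y - t) = 2(8 - -2) = 20
∂y/∂h = w₂ = 2
∂h/∂z = 1 (ReLU derivative)
∂z/∂w₁ = x = 2

∂L/∂w₁ = 20 × 2 × 1 × 2 = 80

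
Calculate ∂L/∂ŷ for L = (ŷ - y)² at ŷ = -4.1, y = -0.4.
∂L/∂ŷ = -7.4

∂L/∂ŷ = 2(ŷ - y) = 2(-4.1 - -0.4) = 2(-3.7) = -7.4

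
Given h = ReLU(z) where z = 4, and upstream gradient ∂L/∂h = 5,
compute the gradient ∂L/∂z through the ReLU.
∂L/∂z = 5

h = ReLU(4) = 4
Since z > 0: ∂h/∂z = 1
∂L/∂z = ∂L/∂h · ∂h/∂z = 5 × 1 = 5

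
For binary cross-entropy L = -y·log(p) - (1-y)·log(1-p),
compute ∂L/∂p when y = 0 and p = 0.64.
∂L/∂p = 2.778

∂L/∂p = -y/p + (1-y)/(1-p) = 0 + 1/0.36 = 2.778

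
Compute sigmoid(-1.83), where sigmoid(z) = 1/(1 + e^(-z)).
0.1382

sigmoid(-1.83) = 1/(1 + e^(1.83)) = 1/(1 + 6.234) = 0.1382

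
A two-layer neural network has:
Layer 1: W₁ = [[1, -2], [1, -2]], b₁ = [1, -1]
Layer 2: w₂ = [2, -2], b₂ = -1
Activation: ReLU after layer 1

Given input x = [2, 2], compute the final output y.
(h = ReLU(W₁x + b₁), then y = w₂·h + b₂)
y = -1

Layer 1 pre-activation: z₁ = [-1, -3]
After ReLU: h = [0, 0]
Layer 2 output: y = 2×0 + -2×0 + -1 = -1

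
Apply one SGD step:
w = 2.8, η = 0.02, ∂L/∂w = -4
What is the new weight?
w_new = 2.88

w_new = w - η·∂L/∂w = 2.8 - 0.02×(-4) = 2.8 - (-0.08) = 2.88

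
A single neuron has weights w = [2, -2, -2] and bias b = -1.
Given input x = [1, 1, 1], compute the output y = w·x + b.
y = -3

y = (2)(1) + (-2)(1) + (-2)(1) + -1 = -3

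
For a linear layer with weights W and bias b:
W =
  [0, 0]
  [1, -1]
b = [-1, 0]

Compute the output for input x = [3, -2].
y = [-1, 5]

Wx = [0×3 + 0×-2, 1×3 + -1×-2]
   = [0, 5]
y = Wx + b = [0 + -1, 5 + 0] = [-1, 5]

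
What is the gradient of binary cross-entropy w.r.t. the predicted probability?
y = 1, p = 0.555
∂L/∂p = -1.802

∂L/∂p = -y/p + (1-y)/(1-p) = -1/0.555 + 0 = -1.802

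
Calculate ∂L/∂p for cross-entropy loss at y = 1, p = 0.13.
∂L/∂p = -7.692

∂L/∂p = -y/p + (1-y)/(1-p) = -1/0.13 + 0 = -7.692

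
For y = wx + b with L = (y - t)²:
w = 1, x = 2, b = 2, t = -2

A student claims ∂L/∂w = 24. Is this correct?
Correct

y = (1)(2) + 2 = 4
∂L/∂y = 2(y - t) = 2(4 - -2) = 12
∂y/∂w = x = 2
∂L/∂w = 12 × 2 = 24

Claimed value: 24
Correct: The correct gradient is 24.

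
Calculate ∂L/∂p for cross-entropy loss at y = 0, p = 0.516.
∂L/∂p = 2.066

∂L/∂p = -y/p + (1-y)/(1-p) = 0 + 1/0.484 = 2.066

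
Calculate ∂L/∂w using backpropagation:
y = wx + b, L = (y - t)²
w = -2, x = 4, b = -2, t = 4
∂L/∂w = -112

y = wx + b = (-2)(4) + -2 = -10
∂L/∂y = 2(y - t) = 2(-10 - 4) = -28
∂y/∂w = x = 4
∂L/∂w = ∂L/∂y · ∂y/∂w = -28 × 4 = -112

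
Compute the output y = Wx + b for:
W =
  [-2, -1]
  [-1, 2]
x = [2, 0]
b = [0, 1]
y = [-4, -1]

Wx = [-2×2 + -1×0, -1×2 + 2×0]
   = [-4, -2]
y = Wx + b = [-4 + 0, -2 + 1] = [-4, -1]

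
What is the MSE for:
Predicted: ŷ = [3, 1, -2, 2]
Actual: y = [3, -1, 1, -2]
MSE = 7.25

MSE = (1/4)((3-3)² + (1--1)² + (-2-1)² + (2--2)²) = (1/4)(0 + 4 + 9 + 16) = 7.25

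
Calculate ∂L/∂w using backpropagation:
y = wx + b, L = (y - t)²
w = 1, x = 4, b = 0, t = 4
∂L/∂w = 0

y = wx + b = (1)(4) + 0 = 4
∂L/∂y = 2(y - t) = 2(4 - 4) = 0
∂y/∂w = x = 4
∂L/∂w = ∂L/∂y · ∂y/∂w = 0 × 4 = 0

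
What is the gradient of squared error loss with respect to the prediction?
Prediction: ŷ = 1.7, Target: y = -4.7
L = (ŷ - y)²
∂L/∂ŷ = 12.8

∂L/∂ŷ = 2(ŷ - y) = 2(1.7 - -4.7) = 2(6.4) = 12.8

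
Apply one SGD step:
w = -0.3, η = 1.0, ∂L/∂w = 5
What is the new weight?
w_new = -5.3

w_new = w - η·∂L/∂w = -0.3 - 1.0×(5) = -0.3 - (5) = -5.3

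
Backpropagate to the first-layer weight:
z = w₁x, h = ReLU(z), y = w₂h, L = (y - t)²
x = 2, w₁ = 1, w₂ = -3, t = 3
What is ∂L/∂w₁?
∂L/∂w₁ = 108

Forward pass:
z = w₁x = 1×2 = 2
h = ReLU(2) = 2
y = w₂h = -3×2 = -6

Backward pass:
∂L/∂y = 2(y - t) = 2(-6 - 3) = -18
∂y/∂h = w₂ = -3
∂h/∂z = 1 (ReLU derivative)
∂z/∂w₁ = x = 2

∂L/∂w₁ = -18 × -3 × 1 × 2 = 108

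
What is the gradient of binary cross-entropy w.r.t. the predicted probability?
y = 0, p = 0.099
∂L/∂p = 1.11

∂L/∂p = -y/p + (1-y)/(1-p) = 0 + 1/0.901 = 1.11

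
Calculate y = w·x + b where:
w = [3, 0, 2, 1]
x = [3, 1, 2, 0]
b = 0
y = 13

y = (3)(3) + (0)(1) + (2)(2) + (1)(0) + 0 = 13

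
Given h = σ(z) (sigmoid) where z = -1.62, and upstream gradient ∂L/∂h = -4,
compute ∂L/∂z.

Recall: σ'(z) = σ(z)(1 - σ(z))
∂L/∂z = -0.5516

σ(-1.62) = 0.1652
σ'(-1.62) = σ(-1.62)(1 - σ(-1.62)) = 0.1652 × 0.8348 = 0.1379
∂L/∂z = ∂L/∂h · σ'(z) = -4 × 0.1379 = -0.5516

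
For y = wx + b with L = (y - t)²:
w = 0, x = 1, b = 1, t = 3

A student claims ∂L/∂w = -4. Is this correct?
Correct

y = (0)(1) + 1 = 1
∂L/∂y = 2(y - t) = 2(1 - 3) = -4
∂y/∂w = x = 1
∂L/∂w = -4 × 1 = -4

Claimed value: -4
Correct: The correct gradient is -4.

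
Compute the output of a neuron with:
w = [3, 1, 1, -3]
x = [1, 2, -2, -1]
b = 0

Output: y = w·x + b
y = 6

y = (3)(1) + (1)(2) + (1)(-2) + (-3)(-1) + 0 = 6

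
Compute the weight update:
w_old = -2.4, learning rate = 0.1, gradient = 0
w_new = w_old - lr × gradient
w_new = -2.4

w_new = w - η·∂L/∂w = -2.4 - 0.1×(0) = -2.4 - (0) = -2.4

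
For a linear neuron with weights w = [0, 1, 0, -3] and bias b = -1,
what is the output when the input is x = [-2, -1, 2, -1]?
y = 1

y = (0)(-2) + (1)(-1) + (0)(2) + (-3)(-1) + -1 = 1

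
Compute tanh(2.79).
0.9925

tanh(2.79) = (e^(2.79) - e^(-2.79))/(e^(2.79) + e^(-2.79)) = 0.9925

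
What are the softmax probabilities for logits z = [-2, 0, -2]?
p = [0.1065, 0.787, 0.1065]

exp(z) = [0.1353, 1, 0.1353]
Sum = 1.271
p = [0.1065, 0.787, 0.1065]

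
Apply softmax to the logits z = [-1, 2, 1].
p = [0.0351, 0.7054, 0.2595]

exp(z) = [0.3679, 7.389, 2.718]
Sum = 10.48
p = [0.0351, 0.7054, 0.2595]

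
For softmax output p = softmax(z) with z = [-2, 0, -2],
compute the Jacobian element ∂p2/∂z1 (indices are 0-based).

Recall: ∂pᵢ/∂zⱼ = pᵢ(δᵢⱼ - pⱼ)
∂p2/∂z1 = -0.08382

p = softmax(z) = [0.1065, 0.787, 0.1065]
p2 = 0.1065, p1 = 0.787

∂p2/∂z1 = -p2 × p1 = -0.1065 × 0.787 = -0.08382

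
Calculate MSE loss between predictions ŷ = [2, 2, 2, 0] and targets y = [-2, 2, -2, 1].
MSE = 8.25

MSE = (1/4)((2--2)² + (2-2)² + (2--2)² + (0-1)²) = (1/4)(16 + 0 + 16 + 1) = 8.25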